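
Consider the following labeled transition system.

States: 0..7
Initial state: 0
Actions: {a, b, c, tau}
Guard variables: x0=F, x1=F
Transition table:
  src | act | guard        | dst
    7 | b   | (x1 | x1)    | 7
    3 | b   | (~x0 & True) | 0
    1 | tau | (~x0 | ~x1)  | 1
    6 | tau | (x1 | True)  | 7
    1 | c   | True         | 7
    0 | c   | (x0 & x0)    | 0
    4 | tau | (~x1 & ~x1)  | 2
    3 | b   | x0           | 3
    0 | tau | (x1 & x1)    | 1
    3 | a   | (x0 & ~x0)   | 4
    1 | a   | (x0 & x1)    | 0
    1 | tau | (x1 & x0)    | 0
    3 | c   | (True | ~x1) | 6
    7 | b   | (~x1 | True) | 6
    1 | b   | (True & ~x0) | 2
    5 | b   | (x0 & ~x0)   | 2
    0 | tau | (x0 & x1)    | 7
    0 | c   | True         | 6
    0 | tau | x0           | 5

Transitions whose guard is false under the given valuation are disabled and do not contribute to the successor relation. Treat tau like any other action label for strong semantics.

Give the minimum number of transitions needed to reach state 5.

Answer: UNREACHABLE

Analysis:
Breadth-first toward 5:
  depth 0: {0}
  depth 1: {6}
  depth 2: {7}
5 never appears.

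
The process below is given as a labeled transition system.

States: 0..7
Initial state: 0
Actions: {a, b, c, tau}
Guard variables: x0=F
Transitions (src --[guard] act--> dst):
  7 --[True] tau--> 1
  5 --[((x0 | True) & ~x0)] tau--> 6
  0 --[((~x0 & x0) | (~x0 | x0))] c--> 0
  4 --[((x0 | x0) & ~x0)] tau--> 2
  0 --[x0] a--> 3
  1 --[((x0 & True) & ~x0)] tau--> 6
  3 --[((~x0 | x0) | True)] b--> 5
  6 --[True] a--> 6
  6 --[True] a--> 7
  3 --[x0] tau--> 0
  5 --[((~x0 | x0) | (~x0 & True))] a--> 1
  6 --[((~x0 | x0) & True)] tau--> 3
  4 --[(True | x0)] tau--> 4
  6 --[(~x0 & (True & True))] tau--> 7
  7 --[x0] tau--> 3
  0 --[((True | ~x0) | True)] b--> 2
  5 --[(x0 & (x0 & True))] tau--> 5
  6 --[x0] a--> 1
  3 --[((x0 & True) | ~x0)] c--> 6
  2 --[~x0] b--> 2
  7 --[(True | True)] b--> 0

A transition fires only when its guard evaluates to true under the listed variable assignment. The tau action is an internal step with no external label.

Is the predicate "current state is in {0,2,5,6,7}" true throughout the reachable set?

Safe = {0,2,5,6,7}
R = {0,2}
  0: ✓
  2: ✓

Answer: INVARIANT HOLDS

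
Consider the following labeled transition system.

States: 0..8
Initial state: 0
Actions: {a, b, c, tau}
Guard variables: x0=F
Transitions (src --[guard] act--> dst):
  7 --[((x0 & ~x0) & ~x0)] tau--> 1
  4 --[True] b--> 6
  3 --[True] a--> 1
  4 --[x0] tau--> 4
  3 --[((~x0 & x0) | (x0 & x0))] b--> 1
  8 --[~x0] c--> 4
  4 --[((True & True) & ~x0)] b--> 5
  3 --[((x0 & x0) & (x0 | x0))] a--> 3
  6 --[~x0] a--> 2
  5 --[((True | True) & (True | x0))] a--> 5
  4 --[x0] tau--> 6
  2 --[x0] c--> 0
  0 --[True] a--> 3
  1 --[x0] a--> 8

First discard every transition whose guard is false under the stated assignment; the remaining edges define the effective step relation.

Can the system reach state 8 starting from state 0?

Answer: UNREACHABLE

Analysis:
7 transition(s) survive guard evaluation.
depth 0: {0}
depth 1: {3}  total {0,3}
depth 2: {1}  total {0,1,3}
Reachable = {0,1,3}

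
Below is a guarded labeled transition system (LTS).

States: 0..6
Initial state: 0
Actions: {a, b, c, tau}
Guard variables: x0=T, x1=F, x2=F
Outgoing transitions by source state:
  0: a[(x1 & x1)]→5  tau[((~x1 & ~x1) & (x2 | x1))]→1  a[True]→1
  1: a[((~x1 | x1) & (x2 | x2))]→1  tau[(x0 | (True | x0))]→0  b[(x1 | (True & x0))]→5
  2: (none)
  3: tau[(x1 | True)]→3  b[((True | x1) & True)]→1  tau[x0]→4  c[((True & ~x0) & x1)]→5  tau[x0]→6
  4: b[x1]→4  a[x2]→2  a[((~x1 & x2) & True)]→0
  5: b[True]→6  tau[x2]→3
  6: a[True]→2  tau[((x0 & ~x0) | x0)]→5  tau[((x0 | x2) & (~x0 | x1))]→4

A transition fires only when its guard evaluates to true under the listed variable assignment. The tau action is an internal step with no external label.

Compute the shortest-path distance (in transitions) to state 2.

BFS to 2:
  depth 0: {0}
  depth 1: {1}
  depth 2: {5}
  depth 3: {6}
  depth 4: {2}
2 enters at depth 4; path a·b·b·a

Answer: 4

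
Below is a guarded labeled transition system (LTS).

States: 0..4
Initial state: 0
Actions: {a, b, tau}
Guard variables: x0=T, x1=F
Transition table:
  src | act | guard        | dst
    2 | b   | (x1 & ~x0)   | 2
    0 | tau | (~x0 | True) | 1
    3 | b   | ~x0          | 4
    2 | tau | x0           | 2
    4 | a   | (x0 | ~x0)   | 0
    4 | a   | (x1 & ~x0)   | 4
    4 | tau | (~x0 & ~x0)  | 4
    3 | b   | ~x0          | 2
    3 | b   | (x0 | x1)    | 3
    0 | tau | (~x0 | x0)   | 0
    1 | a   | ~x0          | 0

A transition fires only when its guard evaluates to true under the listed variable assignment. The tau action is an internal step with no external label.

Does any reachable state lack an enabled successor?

R = {0,1}
  0: tau→0  tau→1  [2 out]
  1: ∅  [STUCK]
Path to 1: tau

Answer: DEADLOCK at state 1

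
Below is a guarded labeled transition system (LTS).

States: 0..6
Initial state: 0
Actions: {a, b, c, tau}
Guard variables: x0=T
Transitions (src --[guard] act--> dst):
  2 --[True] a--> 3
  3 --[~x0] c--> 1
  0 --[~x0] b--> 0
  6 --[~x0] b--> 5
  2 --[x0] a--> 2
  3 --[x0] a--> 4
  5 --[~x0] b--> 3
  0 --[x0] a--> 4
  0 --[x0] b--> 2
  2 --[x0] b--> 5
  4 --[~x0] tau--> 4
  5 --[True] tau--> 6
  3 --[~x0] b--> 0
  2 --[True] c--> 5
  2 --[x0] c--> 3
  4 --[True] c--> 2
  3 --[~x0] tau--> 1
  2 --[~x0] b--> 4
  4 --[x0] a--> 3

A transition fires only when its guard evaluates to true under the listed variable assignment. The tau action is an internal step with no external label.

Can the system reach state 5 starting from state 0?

11 transition(s) survive guard evaluation.
L0 = {0}
L1 = {2,4}  now seen {0,2,4}
L2 = {3,5}  now seen {0,2,3,4,5}
L3 = {6}  now seen {0,2,3,4,5,6}
R = {0,2,3,4,5,6}
Path to 5: b·b

Answer: REACHABLE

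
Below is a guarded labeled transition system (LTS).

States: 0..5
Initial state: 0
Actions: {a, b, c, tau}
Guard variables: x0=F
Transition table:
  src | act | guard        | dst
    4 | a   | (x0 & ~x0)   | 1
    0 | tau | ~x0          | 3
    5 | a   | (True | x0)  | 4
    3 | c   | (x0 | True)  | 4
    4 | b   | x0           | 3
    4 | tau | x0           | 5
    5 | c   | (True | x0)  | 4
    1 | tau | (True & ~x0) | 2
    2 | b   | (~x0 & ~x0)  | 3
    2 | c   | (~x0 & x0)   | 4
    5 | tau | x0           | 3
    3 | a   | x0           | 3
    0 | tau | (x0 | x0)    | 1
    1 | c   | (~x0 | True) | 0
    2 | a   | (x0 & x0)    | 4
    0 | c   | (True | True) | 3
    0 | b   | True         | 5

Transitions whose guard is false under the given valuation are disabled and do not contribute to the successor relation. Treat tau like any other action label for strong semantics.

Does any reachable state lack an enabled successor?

Reachable = {0,3,4,5}
  0: b→5  c→3  tau→3  [3 exit(s)]
  3: c→4  [1 exit(s)]
  4: ∅  [no exit]
  5: a→4  c→4  [2 exit(s)]
trace reaching 4: tau·c

Answer: DEADLOCK at state 4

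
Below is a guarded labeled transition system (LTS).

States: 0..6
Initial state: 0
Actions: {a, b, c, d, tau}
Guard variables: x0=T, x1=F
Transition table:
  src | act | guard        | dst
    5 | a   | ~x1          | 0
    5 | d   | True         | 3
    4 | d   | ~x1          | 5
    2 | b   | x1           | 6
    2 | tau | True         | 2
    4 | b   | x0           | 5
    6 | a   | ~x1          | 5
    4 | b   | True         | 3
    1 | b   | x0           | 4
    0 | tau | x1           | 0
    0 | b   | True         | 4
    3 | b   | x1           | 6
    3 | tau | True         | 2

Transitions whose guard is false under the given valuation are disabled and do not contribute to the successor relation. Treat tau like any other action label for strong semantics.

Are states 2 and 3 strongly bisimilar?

Answer: BISIMILAR

Working:
Refine partition for ~:
  π0 = {{0,1,2,3,4,5,6}}
  π1 = {{0,1},{2,3},{4},{5},{6}}
5 equivalence class(es) (converged in 2)
2∈{2,3}, 3∈{2,3}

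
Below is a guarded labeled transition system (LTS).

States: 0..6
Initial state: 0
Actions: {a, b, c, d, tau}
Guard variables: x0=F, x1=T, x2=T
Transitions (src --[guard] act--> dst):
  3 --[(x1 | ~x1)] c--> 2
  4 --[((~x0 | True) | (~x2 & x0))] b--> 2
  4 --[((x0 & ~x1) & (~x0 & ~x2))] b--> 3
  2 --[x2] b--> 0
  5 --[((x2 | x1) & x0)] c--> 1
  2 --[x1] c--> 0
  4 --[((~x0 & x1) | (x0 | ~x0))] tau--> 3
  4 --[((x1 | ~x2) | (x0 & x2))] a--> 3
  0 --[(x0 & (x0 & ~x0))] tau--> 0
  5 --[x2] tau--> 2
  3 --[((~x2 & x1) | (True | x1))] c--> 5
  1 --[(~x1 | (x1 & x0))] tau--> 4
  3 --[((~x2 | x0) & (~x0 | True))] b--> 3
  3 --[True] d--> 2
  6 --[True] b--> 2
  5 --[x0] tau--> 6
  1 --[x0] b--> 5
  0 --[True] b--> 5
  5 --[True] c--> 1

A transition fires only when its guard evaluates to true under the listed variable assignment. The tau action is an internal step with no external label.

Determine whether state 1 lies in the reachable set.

12 transition(s) survive guard evaluation.
Layer 0: {0}
Layer 1: {5}  cumulative {0,5}
Layer 2: {1,2}  cumulative {0,1,2,5}
Reachable = {0,1,2,5}
trace reaching 1: b·c

Answer: REACHABLE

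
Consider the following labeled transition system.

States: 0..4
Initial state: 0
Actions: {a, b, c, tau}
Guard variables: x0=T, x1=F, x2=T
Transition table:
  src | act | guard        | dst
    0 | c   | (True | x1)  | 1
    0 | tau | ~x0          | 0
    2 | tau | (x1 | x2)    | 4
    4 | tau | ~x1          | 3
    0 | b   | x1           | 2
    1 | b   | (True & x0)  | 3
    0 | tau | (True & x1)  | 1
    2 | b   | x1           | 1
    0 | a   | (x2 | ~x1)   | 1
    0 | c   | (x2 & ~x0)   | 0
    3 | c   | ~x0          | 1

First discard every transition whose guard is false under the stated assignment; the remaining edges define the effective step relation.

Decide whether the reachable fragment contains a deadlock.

Answer: DEADLOCK at state 3

Working:
R = {0,1,3}
  0: a→1  c→1  [deg 2]
  1: b→3  [deg 1]
  3: ∅  [deadlock]
witness 3: c·b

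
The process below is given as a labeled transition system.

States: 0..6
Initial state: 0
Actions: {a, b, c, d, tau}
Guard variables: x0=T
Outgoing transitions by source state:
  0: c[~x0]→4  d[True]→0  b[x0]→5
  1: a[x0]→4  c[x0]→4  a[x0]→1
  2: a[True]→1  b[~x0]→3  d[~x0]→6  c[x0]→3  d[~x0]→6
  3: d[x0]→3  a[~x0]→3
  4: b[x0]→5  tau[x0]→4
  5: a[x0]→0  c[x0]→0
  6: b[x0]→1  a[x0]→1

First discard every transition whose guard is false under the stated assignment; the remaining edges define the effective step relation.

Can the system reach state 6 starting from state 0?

After dropping false guards: 14 live edges.
Layer 0: {0}
Layer 1: {5}  cumulative {0,5}
R = {0,5}

Answer: UNREACHABLE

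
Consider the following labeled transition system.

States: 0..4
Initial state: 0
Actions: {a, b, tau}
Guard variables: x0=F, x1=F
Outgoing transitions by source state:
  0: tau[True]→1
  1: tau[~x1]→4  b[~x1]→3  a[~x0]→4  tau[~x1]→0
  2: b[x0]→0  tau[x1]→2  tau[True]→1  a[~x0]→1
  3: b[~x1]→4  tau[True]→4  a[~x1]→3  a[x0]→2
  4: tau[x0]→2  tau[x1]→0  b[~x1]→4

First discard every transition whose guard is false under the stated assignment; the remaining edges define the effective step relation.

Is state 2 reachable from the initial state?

11 transition(s) survive guard evaluation.
Layer 0: {0}
Layer 1: {1}  cumulative {0,1}
Layer 2: {3,4}  cumulative {0,1,3,4}
Reachable = {0,1,3,4}

Answer: UNREACHABLE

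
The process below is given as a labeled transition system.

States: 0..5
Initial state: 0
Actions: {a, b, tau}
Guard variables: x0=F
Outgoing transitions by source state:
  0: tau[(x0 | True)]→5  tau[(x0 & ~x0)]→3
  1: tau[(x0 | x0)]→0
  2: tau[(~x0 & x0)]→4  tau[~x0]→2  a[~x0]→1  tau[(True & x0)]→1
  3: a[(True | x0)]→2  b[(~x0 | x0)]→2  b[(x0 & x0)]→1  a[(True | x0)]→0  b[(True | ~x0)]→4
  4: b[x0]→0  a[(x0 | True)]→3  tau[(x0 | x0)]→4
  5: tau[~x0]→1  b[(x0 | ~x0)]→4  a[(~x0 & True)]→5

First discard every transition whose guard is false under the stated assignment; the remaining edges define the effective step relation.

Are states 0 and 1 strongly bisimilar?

Refine partition for ~:
  P[0] = {{0,1,2,3,4,5}}
  P[1] = {{0},{1},{2},{3},{4},{5}}
stable after 2 split(s): 6 block(s)
[0]={0}  [1]={1}

Answer: NOT BISIMILAR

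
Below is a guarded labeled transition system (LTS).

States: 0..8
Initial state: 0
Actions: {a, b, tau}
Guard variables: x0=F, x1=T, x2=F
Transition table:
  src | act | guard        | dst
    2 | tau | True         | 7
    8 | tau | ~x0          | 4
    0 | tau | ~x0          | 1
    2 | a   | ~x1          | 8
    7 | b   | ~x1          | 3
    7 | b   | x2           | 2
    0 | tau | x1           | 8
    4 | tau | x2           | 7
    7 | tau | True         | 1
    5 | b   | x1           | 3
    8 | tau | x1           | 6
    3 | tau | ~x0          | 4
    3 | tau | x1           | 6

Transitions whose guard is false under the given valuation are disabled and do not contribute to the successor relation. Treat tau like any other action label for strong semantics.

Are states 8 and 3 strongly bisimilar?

Answer: BISIMILAR

Trace:
Bisimulation quotient by refinement:
  P[0] = {{0,1,2,3,4,5,6,7,8}}
  P[1] = {{0,2,3,7,8},{1,4,6},{5}}
  P[2] = {{0},{1,4,6},{2},{3,7,8},{5}}
5 equivalence class(es) (converged in 3)
8∈{3,7,8}, 3∈{3,7,8}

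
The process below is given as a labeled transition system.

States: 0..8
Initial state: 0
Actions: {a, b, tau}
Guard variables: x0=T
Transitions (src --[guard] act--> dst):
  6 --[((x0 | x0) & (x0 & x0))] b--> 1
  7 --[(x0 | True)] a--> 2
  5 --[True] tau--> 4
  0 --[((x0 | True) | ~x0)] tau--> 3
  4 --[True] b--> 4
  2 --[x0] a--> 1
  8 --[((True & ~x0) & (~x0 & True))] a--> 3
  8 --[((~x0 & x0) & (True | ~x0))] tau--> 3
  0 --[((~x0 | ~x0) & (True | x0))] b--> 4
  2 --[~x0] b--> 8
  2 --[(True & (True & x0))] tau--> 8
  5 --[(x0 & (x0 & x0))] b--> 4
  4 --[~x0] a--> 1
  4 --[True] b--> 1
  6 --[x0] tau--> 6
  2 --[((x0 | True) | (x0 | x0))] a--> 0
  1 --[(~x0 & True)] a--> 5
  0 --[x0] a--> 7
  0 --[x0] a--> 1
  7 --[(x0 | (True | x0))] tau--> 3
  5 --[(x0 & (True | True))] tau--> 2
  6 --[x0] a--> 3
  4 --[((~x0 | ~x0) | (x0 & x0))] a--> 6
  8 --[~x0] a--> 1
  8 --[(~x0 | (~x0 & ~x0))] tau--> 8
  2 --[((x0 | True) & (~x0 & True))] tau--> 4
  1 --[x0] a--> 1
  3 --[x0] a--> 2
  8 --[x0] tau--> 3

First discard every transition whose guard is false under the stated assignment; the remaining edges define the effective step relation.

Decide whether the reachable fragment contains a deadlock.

Reach set: {0,1,2,3,7,8}
  0: a→1  a→7  tau→3  [3 exit(s)]
  1: a→1  [1 exit(s)]
  2: a→0  a→1  tau→8  [3 exit(s)]
  3: a→2  [1 exit(s)]
  7: a→2  tau→3  [2 exit(s)]
  8: tau→3  [1 exit(s)]

Answer: DEADLOCK-FREE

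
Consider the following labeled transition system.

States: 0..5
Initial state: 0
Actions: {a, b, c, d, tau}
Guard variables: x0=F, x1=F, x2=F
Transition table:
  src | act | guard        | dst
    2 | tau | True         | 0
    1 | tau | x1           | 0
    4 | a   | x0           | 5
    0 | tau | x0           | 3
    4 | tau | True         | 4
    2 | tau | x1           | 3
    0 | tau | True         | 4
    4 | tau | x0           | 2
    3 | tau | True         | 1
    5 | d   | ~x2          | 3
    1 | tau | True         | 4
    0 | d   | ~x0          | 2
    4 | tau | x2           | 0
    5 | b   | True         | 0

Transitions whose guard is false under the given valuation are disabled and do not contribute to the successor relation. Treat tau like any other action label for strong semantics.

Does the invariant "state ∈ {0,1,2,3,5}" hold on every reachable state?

Allowed set {0,1,2,3,5}
Reach set: {0,2,4}
  0: ok
  2: ok
  4: VIOLATES
witness against invariant: tau → 4

Answer: INVARIANT VIOLATED at state 4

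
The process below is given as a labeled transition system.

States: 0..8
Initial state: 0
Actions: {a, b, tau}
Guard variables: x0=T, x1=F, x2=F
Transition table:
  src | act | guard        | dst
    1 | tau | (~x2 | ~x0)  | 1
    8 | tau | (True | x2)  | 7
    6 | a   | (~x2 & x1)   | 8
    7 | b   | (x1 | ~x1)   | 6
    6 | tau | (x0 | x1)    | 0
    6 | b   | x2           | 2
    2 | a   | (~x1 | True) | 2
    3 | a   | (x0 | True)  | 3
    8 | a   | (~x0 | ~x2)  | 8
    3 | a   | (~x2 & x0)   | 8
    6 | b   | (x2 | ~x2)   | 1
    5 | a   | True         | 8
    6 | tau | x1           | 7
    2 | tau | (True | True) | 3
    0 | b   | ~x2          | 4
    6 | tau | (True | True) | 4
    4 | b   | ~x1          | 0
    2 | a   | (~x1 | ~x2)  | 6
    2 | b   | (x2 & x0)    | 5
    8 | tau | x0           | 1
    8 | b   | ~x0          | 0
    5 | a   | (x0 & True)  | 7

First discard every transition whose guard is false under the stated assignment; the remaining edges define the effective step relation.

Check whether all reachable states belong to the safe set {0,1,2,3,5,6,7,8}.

Inv-set: {0,1,2,3,5,6,7,8}
R = {0,4}
  0: ok
  4: VIOLATES
witness against invariant: b → 4

Answer: INVARIANT VIOLATED at state 4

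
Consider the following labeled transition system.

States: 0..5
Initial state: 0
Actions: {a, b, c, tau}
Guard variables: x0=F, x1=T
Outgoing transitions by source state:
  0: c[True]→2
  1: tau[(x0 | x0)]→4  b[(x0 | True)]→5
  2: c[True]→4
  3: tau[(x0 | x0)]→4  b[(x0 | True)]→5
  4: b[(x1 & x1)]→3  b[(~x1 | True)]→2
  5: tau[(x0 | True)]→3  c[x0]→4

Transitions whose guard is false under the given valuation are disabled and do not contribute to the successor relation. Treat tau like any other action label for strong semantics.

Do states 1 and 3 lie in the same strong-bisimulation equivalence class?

Answer: BISIMILAR

Working:
Bisimulation quotient by refinement:
  round 0: {{0,1,2,3,4,5}}
  round 1: {{0,2},{1,3,4},{5}}
  round 2: {{0},{1,3},{2},{4},{5}}
Fixed point at round 3; 5 class(es).
1∈{1,3}, 3∈{1,3}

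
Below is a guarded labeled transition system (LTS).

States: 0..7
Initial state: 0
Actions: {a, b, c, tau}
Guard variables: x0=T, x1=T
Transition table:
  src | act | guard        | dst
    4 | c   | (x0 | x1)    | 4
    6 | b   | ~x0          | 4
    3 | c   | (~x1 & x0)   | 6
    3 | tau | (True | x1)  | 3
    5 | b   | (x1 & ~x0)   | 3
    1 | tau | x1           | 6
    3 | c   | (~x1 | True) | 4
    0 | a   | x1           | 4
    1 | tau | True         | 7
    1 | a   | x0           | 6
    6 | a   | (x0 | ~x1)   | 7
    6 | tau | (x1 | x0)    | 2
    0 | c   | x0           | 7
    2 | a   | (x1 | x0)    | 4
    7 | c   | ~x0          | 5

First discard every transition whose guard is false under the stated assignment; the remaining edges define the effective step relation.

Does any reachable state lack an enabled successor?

Reach set: {0,4,7}
  0: a→4  c→7  [deg 2]
  4: c→4  [deg 1]
  7: ∅  [deadlock]
trace reaching 7: c

Answer: DEADLOCK at state 7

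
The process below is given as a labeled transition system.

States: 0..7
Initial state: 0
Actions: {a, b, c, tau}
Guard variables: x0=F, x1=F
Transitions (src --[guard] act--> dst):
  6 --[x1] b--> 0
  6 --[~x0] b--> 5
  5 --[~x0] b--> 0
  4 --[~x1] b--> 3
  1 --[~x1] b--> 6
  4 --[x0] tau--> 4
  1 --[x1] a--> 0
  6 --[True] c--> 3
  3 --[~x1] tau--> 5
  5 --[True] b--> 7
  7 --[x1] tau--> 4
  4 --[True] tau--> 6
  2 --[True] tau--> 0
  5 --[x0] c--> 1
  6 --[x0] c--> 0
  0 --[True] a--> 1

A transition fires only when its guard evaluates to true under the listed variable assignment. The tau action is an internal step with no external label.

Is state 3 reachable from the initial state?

Answer: REACHABLE

Analysis:
10 transition(s) survive guard evaluation.
depth 0: {0}
depth 1: {1}  now seen {0,1}
depth 2: {6}  now seen {0,1,6}
depth 3: {3,5}  now seen {0,1,3,5,6}
depth 4: {7}  now seen {0,1,3,5,6,7}
R = {0,1,3,5,6,7}
Path to 3: a·b·c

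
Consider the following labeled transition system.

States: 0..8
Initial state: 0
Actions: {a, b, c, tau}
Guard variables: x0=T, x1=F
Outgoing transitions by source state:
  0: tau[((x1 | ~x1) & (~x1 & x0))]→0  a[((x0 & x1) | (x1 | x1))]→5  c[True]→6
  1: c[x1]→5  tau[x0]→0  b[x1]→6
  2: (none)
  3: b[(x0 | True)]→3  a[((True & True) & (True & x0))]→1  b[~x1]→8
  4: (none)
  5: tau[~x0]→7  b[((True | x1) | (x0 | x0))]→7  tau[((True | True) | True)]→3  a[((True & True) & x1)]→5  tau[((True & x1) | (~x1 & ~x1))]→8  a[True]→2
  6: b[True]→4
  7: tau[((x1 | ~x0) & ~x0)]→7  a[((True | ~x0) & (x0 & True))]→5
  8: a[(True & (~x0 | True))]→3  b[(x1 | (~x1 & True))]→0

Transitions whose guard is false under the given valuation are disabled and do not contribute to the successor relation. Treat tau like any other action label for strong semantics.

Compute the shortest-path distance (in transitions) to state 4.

Layered search for 4:
  Layer 0: {0}
  Layer 1: {6}
  Layer 2: {4}
first hit 4 at d=2 via c·b

Answer: 2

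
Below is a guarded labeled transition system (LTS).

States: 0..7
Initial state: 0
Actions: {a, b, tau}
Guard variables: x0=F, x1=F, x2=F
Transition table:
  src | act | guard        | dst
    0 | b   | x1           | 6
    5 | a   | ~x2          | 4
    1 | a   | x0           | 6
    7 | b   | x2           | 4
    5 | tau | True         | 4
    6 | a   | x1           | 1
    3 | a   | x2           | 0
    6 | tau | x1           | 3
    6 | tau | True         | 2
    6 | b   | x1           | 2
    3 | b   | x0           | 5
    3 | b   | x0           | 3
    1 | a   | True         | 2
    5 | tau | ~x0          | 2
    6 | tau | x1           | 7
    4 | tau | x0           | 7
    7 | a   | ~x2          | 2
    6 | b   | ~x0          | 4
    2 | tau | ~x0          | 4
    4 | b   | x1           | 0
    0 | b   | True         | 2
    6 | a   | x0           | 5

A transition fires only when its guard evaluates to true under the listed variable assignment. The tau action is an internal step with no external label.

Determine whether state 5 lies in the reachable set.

Answer: UNREACHABLE

Analysis:
Guard filter leaves 9 enabled edge(s).
depth 0: {0}
depth 1: {2}  total {0,2}
depth 2: {4}  total {0,2,4}
Reach set: {0,2,4}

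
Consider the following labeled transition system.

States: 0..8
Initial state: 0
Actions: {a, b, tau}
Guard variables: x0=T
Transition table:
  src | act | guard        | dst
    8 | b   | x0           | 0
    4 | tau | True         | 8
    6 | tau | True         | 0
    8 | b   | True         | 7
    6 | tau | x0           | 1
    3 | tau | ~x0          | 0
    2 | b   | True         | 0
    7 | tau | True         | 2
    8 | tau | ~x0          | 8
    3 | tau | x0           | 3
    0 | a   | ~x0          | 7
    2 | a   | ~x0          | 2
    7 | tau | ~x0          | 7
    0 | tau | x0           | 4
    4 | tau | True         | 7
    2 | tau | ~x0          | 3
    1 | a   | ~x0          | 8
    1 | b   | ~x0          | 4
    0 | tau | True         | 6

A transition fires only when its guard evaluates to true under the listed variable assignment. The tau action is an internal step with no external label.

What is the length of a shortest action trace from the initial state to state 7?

Breadth-first toward 7:
  L0 = {0}
  L1 = {4,6}
  L2 = {1,7,8}
7 enters at depth 2; path tau·tau

Answer: 2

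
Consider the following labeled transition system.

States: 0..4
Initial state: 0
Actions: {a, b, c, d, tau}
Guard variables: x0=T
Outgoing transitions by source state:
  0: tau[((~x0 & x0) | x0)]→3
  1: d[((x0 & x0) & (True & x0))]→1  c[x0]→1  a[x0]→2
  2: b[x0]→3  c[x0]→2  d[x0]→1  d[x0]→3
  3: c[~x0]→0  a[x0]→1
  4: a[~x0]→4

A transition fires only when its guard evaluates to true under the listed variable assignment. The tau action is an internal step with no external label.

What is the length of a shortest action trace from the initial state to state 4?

Answer: UNREACHABLE

Analysis:
Layered search for 4:
  L0 = {0}
  L1 = {3}
  L2 = {1}
  L3 = {2}
4 never appears.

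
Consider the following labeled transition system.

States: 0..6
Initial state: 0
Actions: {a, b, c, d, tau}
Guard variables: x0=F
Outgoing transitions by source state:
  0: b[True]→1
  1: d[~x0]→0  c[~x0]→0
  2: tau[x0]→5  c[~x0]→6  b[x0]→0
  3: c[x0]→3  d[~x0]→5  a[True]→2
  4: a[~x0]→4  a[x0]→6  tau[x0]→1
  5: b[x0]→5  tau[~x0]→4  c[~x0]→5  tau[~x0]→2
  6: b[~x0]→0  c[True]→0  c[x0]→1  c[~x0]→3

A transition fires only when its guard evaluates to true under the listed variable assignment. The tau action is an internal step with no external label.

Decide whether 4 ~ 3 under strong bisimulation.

Answer: NOT BISIMILAR

Trace:
Compute ~ classes (split until stable):
  P[0] = {{0,1,2,3,4,5,6}}
  P[1] = {{0},{1},{2},{3},{4},{5},{6}}
stable after 2 split(s): 7 block(s)
class of 4: {4}; class of 3: {3}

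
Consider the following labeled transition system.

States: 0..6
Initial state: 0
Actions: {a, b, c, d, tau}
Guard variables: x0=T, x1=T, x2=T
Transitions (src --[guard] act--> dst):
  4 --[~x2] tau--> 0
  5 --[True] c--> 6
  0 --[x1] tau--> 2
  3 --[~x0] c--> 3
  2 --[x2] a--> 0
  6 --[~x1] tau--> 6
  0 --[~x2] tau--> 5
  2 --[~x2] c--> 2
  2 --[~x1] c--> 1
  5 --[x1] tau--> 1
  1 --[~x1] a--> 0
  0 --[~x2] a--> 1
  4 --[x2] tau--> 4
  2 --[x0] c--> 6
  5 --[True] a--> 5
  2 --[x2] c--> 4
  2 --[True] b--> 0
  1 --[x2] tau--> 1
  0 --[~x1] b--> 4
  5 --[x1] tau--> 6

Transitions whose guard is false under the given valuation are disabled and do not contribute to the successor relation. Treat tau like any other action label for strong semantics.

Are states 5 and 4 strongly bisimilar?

Answer: NOT BISIMILAR

Trace:
Bisimulation quotient by refinement:
  P[0] = {{0,1,2,3,4,5,6}}
  P[1] = {{0,1,4},{2},{3,6},{5}}
  P[2] = {{0},{1,4},{2},{3,6},{5}}
5 equivalence class(es) (converged in 3)
5∈{5}, 4∈{1,4}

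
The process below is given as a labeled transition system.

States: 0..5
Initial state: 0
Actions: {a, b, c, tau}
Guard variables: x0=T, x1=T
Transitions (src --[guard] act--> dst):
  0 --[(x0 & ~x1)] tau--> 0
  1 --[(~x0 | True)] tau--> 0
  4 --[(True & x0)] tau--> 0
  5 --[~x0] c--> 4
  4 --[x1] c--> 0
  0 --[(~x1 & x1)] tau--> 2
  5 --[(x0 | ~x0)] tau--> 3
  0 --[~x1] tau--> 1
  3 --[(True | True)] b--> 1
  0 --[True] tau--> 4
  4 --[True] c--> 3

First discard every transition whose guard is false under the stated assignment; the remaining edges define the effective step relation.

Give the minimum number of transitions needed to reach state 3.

Answer: 2

Analysis:
Layered search for 3:
  L0 = {0}
  L1 = {4}
  L2 = {3}
first hit 3 at d=2 via tau·c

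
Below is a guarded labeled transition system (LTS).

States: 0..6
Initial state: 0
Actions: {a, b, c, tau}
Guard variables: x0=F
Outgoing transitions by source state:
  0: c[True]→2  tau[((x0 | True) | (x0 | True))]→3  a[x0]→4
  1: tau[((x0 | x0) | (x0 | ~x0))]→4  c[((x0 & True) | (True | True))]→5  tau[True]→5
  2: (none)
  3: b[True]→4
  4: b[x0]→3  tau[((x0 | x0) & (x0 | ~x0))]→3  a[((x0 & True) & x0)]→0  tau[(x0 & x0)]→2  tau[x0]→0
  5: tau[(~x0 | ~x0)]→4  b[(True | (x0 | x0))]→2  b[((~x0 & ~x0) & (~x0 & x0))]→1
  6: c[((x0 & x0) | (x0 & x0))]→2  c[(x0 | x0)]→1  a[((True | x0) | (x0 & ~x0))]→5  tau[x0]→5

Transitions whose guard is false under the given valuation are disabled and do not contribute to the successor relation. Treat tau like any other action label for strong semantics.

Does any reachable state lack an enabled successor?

Reach set: {0,2,3,4}
  0: c→2  tau→3  [2 out]
  2: ∅  [STUCK]
  3: b→4  [1 out]
  4: ∅  [STUCK]
witness 2: c

Answer: DEADLOCK at state 2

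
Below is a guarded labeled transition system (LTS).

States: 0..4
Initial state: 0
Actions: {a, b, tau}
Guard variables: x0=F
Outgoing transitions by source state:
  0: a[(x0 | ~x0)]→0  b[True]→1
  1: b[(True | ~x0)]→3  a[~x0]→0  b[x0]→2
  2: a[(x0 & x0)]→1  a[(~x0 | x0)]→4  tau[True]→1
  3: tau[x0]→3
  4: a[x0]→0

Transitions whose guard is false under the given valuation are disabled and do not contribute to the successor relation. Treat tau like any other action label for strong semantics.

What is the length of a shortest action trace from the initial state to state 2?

Answer: UNREACHABLE

Analysis:
BFS to 2:
  Layer 0: {0}
  Layer 1: {1}
  Layer 2: {3}
2 never appears.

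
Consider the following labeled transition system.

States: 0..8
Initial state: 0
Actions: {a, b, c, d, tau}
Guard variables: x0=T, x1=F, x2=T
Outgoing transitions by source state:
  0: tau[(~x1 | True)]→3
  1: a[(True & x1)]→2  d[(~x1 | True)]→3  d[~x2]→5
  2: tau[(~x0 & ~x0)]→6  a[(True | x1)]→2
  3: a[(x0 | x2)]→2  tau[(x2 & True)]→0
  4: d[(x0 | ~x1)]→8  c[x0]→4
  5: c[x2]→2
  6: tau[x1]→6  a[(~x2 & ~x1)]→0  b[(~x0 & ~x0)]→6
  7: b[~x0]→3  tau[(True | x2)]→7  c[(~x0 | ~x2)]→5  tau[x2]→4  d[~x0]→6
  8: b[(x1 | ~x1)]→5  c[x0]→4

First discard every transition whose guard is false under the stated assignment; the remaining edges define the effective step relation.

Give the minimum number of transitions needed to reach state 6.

Breadth-first toward 6:
  Layer 0: {0}
  Layer 1: {3}
  Layer 2: {2}
6 never appears.

Answer: UNREACHABLE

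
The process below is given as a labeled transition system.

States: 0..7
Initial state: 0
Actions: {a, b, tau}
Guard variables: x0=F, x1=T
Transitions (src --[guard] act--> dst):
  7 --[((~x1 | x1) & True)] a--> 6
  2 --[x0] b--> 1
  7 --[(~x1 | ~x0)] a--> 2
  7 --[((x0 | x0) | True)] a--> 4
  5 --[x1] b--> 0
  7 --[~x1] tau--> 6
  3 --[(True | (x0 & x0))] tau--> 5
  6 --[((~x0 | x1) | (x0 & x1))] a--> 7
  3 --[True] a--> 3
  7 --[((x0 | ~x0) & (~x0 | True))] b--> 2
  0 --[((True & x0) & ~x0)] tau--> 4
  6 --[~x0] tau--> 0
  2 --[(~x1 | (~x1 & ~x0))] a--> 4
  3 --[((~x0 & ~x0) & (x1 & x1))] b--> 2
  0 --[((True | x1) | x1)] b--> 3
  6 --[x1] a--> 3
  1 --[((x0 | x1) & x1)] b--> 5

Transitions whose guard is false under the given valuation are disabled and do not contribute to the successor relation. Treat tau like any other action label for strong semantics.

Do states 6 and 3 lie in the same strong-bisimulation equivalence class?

Answer: NOT BISIMILAR

Trace:
Refine partition for ~:
  round 0: {{0,1,2,3,4,5,6,7}}
  round 1: {{0,1,5},{2,4},{3},{6},{7}}
  round 2: {{0},{1,5},{2,4},{3},{6},{7}}
  round 3: {{0},{1},{2,4},{3},{5},{6},{7}}
stable after 4 split(s): 7 block(s)
[6]={6}  [3]={3}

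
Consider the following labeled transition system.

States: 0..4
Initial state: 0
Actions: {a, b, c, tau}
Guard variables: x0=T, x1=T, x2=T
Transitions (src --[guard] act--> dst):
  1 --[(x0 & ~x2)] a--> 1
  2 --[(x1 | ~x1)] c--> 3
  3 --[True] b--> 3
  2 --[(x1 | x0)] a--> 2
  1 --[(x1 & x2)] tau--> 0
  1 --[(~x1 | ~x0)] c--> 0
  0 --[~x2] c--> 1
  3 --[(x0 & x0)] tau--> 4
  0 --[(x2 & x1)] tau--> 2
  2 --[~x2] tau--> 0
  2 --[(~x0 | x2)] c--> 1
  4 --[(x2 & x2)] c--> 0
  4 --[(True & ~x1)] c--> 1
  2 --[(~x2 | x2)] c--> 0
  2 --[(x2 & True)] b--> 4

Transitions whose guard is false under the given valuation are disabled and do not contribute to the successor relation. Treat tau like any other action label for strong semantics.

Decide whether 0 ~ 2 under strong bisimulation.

Answer: NOT BISIMILAR

Working:
Compute ~ classes (split until stable):
  π0 = {{0,1,2,3,4}}
  π1 = {{0,1},{2},{3},{4}}
  π2 = {{0},{1},{2},{3},{4}}
5 equivalence class(es) (converged in 3)
0∈{0}, 2∈{2}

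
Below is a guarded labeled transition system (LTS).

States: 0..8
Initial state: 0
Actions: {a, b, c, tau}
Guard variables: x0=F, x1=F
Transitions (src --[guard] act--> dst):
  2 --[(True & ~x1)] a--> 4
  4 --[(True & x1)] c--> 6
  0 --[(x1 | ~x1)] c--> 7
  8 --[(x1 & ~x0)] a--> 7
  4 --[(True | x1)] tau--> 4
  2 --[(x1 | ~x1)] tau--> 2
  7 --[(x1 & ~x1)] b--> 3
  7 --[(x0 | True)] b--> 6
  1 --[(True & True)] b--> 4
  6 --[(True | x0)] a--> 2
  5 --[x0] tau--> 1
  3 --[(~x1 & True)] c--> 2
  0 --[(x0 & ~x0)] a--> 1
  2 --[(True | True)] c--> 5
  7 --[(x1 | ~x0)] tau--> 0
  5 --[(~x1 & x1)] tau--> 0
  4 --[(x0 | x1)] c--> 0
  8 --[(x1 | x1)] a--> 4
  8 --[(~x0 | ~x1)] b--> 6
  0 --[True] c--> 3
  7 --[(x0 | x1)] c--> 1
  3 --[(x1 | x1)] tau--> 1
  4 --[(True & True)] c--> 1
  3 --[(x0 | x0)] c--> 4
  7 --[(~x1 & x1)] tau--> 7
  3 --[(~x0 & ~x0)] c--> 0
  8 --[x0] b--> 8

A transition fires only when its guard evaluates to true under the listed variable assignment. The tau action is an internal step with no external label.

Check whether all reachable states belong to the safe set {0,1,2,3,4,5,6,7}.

Answer: INVARIANT HOLDS

Working:
Inv-set: {0,1,2,3,4,5,6,7}
Reach set: {0,1,2,3,4,5,6,7}
  0: safe
  1: safe
  2: safe
  3: safe
  4: safe
  5: safe
  6: safe
  7: safe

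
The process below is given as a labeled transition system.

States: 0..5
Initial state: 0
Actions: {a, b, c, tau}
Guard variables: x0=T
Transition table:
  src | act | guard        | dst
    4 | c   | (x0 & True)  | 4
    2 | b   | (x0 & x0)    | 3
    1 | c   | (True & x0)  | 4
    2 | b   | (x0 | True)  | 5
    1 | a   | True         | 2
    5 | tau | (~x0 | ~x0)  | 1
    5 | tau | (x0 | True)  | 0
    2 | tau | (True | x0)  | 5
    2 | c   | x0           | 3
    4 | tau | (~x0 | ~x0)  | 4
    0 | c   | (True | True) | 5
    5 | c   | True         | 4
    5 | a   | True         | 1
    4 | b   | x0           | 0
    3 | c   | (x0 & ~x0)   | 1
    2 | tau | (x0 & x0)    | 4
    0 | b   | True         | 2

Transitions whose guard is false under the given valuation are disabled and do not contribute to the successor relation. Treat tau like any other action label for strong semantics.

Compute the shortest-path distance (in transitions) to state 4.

Answer: 2

Trace:
BFS to 4:
  L0 = {0}
  L1 = {2,5}
  L2 = {1,3,4}
depth(4)=2, e.g. b·tau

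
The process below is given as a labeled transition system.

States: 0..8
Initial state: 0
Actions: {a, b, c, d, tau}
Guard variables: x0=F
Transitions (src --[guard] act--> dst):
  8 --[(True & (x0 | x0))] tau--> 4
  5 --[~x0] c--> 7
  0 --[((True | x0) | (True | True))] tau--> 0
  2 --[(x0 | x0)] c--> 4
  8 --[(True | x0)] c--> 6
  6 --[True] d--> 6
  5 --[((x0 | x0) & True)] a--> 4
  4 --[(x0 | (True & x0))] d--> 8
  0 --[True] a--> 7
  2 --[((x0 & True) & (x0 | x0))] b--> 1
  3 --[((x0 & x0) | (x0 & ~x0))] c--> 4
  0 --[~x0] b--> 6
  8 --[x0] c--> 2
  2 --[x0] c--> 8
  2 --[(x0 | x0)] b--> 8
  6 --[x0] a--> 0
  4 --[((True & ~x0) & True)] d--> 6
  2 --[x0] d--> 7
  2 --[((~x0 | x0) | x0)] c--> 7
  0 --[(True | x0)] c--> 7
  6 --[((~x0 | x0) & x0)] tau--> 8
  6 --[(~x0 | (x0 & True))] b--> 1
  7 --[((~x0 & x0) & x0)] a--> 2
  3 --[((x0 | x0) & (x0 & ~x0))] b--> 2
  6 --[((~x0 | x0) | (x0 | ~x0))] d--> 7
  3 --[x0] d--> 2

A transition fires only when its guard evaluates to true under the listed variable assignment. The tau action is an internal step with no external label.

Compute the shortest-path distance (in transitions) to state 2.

BFS to 2:
  L0 = {0}
  L1 = {6,7}
  L2 = {1}
2 never appears.

Answer: UNREACHABLE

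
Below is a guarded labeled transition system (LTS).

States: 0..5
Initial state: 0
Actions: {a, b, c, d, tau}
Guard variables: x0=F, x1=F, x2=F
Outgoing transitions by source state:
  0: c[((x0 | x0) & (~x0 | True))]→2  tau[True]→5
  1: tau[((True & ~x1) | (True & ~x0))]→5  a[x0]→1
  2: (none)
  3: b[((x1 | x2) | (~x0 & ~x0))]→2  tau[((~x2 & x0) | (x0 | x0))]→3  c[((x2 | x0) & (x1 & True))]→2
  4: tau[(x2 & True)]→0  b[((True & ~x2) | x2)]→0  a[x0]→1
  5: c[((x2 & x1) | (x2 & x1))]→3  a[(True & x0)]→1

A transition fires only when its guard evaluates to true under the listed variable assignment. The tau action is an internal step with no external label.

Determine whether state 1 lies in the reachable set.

Answer: UNREACHABLE

Analysis:
After dropping false guards: 4 live edges.
L0 = {0}
L1 = {5}  cumulative {0,5}
R = {0,5}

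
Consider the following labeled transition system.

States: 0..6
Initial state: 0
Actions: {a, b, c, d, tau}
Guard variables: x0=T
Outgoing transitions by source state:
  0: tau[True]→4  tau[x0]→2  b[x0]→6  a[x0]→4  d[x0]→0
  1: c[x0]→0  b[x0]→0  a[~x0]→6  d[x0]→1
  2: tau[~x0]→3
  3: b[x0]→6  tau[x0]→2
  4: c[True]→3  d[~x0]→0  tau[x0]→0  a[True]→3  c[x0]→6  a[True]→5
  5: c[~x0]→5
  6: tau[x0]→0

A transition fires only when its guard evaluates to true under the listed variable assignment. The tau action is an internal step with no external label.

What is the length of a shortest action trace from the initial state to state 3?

Answer: 2

Analysis:
Breadth-first toward 3:
  depth 0: {0}
  depth 1: {2,4,6}
  depth 2: {3,5}
first hit 3 at d=2 via a·a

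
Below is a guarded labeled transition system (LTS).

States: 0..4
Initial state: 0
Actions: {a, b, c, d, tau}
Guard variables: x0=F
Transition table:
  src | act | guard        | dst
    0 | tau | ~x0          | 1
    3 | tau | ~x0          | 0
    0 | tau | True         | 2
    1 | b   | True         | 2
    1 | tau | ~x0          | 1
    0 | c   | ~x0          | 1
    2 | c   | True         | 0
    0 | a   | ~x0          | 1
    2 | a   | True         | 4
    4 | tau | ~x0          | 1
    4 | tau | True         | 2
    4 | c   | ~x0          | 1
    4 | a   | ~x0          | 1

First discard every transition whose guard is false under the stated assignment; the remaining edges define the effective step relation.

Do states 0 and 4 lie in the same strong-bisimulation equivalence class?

Refine partition for ~:
  round 0: {{0,1,2,3,4}}
  round 1: {{0,4},{1},{2},{3}}
4 equivalence class(es) (converged in 2)
0∈{0,4}, 4∈{0,4}

Answer: BISIMILAR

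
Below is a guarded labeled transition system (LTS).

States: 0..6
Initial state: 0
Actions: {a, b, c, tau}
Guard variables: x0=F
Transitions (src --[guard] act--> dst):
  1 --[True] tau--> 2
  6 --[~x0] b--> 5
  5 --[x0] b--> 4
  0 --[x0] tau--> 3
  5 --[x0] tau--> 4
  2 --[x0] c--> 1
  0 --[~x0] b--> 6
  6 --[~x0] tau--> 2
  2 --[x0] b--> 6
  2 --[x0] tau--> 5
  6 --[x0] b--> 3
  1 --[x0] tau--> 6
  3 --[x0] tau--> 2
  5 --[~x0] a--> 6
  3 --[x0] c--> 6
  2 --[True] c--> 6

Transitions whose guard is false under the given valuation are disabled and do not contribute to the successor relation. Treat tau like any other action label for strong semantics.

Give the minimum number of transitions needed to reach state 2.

Answer: 2

Trace:
BFS to 2:
  L0 = {0}
  L1 = {6}
  L2 = {2,5}
2 enters at depth 2; path b·tau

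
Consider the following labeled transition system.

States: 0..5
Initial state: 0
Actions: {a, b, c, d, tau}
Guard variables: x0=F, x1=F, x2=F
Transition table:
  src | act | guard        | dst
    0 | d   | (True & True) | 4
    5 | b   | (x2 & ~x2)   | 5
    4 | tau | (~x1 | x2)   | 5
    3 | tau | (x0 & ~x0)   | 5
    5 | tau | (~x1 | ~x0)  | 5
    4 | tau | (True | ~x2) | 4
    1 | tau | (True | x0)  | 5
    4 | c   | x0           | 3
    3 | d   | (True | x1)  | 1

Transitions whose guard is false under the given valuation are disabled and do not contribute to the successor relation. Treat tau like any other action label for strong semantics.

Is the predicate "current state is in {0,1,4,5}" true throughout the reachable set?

Answer: INVARIANT HOLDS

Analysis:
Safe = {0,1,4,5}
Reach set: {0,4,5}
  0: ✓
  4: ✓
  5: ✓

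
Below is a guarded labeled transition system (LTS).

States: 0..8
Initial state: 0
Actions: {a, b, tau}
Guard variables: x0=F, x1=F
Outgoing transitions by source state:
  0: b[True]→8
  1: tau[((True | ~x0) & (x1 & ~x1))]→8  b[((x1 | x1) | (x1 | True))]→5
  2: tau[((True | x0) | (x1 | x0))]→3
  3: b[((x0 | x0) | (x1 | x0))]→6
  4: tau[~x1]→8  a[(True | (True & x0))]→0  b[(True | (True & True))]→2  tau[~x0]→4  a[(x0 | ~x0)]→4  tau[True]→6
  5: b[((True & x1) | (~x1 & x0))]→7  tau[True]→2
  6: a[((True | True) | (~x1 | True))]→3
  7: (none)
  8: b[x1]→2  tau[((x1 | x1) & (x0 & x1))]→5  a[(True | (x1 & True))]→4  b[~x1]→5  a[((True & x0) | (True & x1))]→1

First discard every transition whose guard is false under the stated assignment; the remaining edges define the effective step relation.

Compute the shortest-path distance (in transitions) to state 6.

Breadth-first toward 6:
  L0 = {0}
  L1 = {8}
  L2 = {4,5}
  L3 = {2,6}
first hit 6 at d=3 via b·a·tau

Answer: 3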